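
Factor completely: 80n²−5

Pull out the common factor 5; 16n²−1 is a difference of squares.

5(4n+1)(4n−1)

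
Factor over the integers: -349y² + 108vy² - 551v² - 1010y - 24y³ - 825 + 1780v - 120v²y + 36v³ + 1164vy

Group: 9v(4v² - 12vy - 59v + 8y² + 103y + 165) + (-3y - 5)(4v² - 12vy - 59v + 8y² + 103y + 165); both groups contain (4v² - 12vy - 59v + 8y² + 103y + 165), so (9v - 3y - 5) is a factor with cofactor 4v² - 12vy - 59v + 8y² + 103y + 165.
The cofactor groups again: 4v² - 12vy - 59v + 8y² + 103y + 165 = v(4v - 8y - 15) + (-y - 11)(4v - 8y - 15); both groups contain (4v - 8y - 15), giving (v - y - 11)(4v - 8y - 15).

(4v - 8y - 15)(9v - 3y - 5)(v - y - 11)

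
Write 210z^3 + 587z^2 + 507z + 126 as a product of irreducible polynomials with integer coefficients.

Testing divisors of the constant over divisors of the leading coefficient, z = -7/6 is a root, giving the factor (6z + 7) and quotient 35z^2 + 57z + 18.
The remaining quadratic factors as (7z + 3)(5z + 6).

(5z + 6)(6z + 7)(7z + 3)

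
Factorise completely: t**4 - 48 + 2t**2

Substitute u = t**2 to get a quadratic in u, then factor.
t**2 + 8 is irreducible over ℤ (always positive, so no real roots).
t**2 - 6 is irreducible over ℤ (6 is not a perfect square).

(t**2 + 8)(t**2 - 6)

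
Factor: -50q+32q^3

Every term has a factor of 2q. Then 16q^2-25 = (4q)² − (5)².

2q(4q+5)(4q-5)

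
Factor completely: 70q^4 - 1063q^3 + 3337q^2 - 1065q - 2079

(2q - 7)(5q + 3)(7q - 9)(q - 11)

Among the possible rational roots, q = -3/5 is a root, giving the factor (5q + 3) and quotient 14q^3 - 221q^2 + 800q - 693.
Continuing, q = 7/2 is a root, so (2q - 7) divides it; the quotient is 7q^2 - 86q + 99.
The remaining quadratic factors as (q - 11)(7q - 9).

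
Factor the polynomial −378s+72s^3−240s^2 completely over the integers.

Pull out the common factor 6s, then factor the remaining trinomial.

6s(2s−9)(6s+7)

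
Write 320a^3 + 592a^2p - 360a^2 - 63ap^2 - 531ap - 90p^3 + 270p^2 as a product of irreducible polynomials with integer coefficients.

(5a - 2p)(8a + 15p)(8a + 3p - 9)

Group: 8a(40a^2 - ap - 45a - 6p^2 + 18p) + 15p(40a^2 - ap - 45a - 6p^2 + 18p); both groups contain (40a^2 - ap - 45a - 6p^2 + 18p), so (8a + 15p) is a factor with cofactor 40a^2 - ap - 45a - 6p^2 + 18p.
The cofactor groups again: 40a^2 - ap - 45a - 6p^2 + 18p = 5a(8a + 3p - 9) - 2p(8a + 3p - 9); both groups contain (8a + 3p - 9), giving (5a - 2p)(8a + 3p - 9).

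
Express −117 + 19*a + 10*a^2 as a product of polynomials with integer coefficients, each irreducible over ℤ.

Need a pair with product 10·(−117) = −1170 and sum 19: that's −26 and 45.
Split the middle term: 10*a^2 − 26*a + 45*a − 117 = 2*a*(5*a − 13) + 9*(5*a − 13).

(2*a + 9)*(5*a − 13)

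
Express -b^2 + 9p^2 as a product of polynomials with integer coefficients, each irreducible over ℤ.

(3p - b)(3p + b)

Recognize a difference of squares with the parts 3p and b.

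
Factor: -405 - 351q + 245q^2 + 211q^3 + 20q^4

Testing divisors of the constant over divisors of the leading coefficient, q = -9 is a root, giving the factor (q + 9) and quotient 20q^3 + 31q^2 - 34q - 45.
Then q = 5/4 is a root, so (4q - 5) divides it; the quotient is 5q^2 + 14q + 9.
The remaining quadratic factors as (q + 1)(5q + 9).

(4q - 5)(5q + 9)(q + 1)(q + 9)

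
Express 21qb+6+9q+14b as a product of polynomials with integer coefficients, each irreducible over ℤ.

Group as (21qb+9q) + (14b+6) = 3q(7b+3) + 2(7b+3).
Both groups share the factor (7b+3).

(3q+2)(7b+3)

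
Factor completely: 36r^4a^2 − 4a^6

4a^2(3r^2 − a^2)(3r^2 + a^2)

Pull out the common factor 4a^2, leaving 9r^4 − a^4.
Recognize a difference of squares with the parts 3r^2 and a^2.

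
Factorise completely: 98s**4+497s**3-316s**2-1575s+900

(2s-3)(7s+15)(7s-4)(s+5)

Trying the rational-root candidates, s = 4/7 is a root, giving the factor (7s-4) and quotient 14s**3+79s**2-225.
Next, s = 3/2 is a root, so (2s-3) divides it; the quotient is 7s**2+50s+75.
The remaining quadratic factors as (7s+15)(s+5).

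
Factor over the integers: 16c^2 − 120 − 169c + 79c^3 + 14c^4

(2c − 3)(7c + 8)(c + 1)(c + 5)

Testing divisors of the constant over divisors of the leading coefficient, c = −8/7 is a root, so (7c + 8) divides it; the quotient is 2c^3 + 9c^2 − 8c − 15.
Continuing, c = 3/2 is a root, so (2c − 3) is a factor; dividing leaves c^2 + 6c + 5.
The remaining quadratic factors as (c + 5)(c + 1).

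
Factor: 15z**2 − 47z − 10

Need a pair with product 15·(−10) = −150 and sum −47: that's 3 and −50.
Split the middle term: 15z**2 + 3z − 50z − 10 = 3z(5z + 1) − 10(5z + 1).

(3z − 10)(5z + 1)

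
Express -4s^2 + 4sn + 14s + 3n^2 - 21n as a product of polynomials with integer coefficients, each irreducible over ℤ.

Group: -2s(2s - 3n) + (-n + 7)(2s - 3n); both groups contain (2s - 3n).

-(2s - 3n)(2s + n - 7)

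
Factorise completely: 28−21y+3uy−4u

Group as (3uy−4u) + (−21y+28) = u(3y−4) − 7(3y−4).
Both groups share the factor (3y−4).

(3y−4)(u−7)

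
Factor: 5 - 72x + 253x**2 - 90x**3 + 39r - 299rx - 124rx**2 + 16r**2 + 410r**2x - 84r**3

Group: 7r(-12r**2 + 50rx + 4r + 18x**2 - 47x + 5) + (-5x + 1)(-12r**2 + 50rx + 4r + 18x**2 - 47x + 5); both groups contain (-12r**2 + 50rx + 4r + 18x**2 - 47x + 5), so (7r - 5x + 1) is a factor with cofactor -12r**2 + 50rx + 4r + 18x**2 - 47x + 5.
The cofactor groups again: -12r**2 + 50rx + 4r + 18x**2 - 47x + 5 = -2r(6r + 2x - 5) + (9x - 1)(6r + 2x - 5); both groups contain (6r + 2x - 5), giving -(2r - 9x + 1)(6r + 2x - 5).

-(2r - 9x + 1)(6r + 2x - 5)(7r - 5x + 1)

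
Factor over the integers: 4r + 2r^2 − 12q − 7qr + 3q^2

(3q − r)(q − 2r − 4)

Group: 3q(q − 2r − 4) − r(q − 2r − 4); both groups contain (q − 2r − 4).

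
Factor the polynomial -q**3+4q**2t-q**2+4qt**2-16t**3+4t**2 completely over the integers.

-(q+2t)(q-2t)(q-4t+1)

Group: q(-q**2+2qt-q+8t**2-2t) - 2t(-q**2+2qt-q+8t**2-2t); both groups contain (-q**2+2qt-q+8t**2-2t), so (q-2t) is a factor with cofactor -q**2+2qt-q+8t**2-2t.
The cofactor groups again: -q**2+2qt-q+8t**2-2t = -q(q-4t+1) - 2t(q-4t+1); both groups contain (q-4t+1), giving -(q+2t)(q-4t+1).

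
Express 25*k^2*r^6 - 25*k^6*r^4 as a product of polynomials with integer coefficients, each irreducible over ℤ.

Pull out the common factor 25*k^2*r^4, leaving -k^4 + r^2.
Recognize a difference of squares with the parts r and k^2.

-25*k^2*r^4*(k^2 + r)*(k^2 - r)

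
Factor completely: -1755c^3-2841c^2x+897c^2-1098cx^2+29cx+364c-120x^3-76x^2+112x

-(13c+4x)(15c+3x+4)(9c+10x-7)

Group: 15c(-117c^2-166cx+91c-40x^2+28x) + (3x+4)(-117c^2-166cx+91c-40x^2+28x); both groups contain (-117c^2-166cx+91c-40x^2+28x), so (15c+3x+4) is a factor with cofactor -117c^2-166cx+91c-40x^2+28x.
The cofactor groups again: -117c^2-166cx+91c-40x^2+28x = -13c(9c+10x-7) - 4x(9c+10x-7); both groups contain (9c+10x-7), giving -(13c+4x)(9c+10x-7).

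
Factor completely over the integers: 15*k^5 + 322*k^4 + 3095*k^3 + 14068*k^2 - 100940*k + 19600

Among the possible rational roots, k = 1/5 is a root, giving the factor (5*k - 1) and quotient 3*k^4 + 65*k^3 + 632*k^2 + 2940*k - 19600.
Continuing, k = 10/3 is a root, so (3*k - 10) divides it; the quotient is k^3 + 25*k^2 + 294*k + 1960.
Then k = -14 is a root, so (k + 14) is a factor; dividing leaves k^2 + 11*k + 140.
The quadratic k^2 + 11*k + 140 has discriminant -439 < 0 and is irreducible over ℤ.

(3*k - 10)*(5*k - 1)*(k + 14)*(k^2 + 11*k + 140)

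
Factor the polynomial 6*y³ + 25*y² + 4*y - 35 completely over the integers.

Among the possible rational roots, y = -7/2 is a root, giving the factor (2*y + 7) and quotient 3*y² + 2*y - 5.
The remaining quadratic factors as (y - 1)(3*y + 5).

(2*y + 7)*(3*y + 5)*(y - 1)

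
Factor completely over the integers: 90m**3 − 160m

Factor out 10m, leaving 9m**2 − 16, which is a difference of two squares.

10m(3m + 4)(3m − 4)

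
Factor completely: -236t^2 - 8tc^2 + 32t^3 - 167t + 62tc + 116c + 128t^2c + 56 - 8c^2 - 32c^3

Group: 4t(8t^2 + 36tc - 57t + 16c^2 - 4c - 56) + (-2c - 1)(8t^2 + 36tc - 57t + 16c^2 - 4c - 56); both groups contain (8t^2 + 36tc - 57t + 16c^2 - 4c - 56), so (4t - 2c - 1) is a factor with cofactor 8t^2 + 36tc - 57t + 16c^2 - 4c - 56.
The cofactor groups again: 8t^2 + 36tc - 57t + 16c^2 - 4c - 56 = t(8t + 4c + 7) + (4c - 8)(8t + 4c + 7); both groups contain (8t + 4c + 7), giving (t + 4c - 8)(8t + 4c + 7).

(4t - 2c - 1)(8t + 4c + 7)(t + 4c - 8)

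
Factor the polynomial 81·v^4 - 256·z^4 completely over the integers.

(3·v + 4·z)·(3·v - 4·z)·(9·v^2 + 16·z^2)

Write as (9·v^2)² − (16·z^2)², then factor 9·v^2 - 16·z^2 once more.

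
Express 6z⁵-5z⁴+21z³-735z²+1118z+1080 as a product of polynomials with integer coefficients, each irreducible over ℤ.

Testing divisors of the constant over divisors of the leading coefficient, z = -2/3 is a root, so (3z+2) is a factor; dividing leaves 2z⁴-3z³+9z²-251z+540.
Next, z = 4 is a root, so (z-4) divides it; the quotient is 2z³+5z²+29z-135.
Next, z = 5/2 is a root, so (2z-5) is a factor; dividing leaves z²+5z+27.
The quadratic z²+5z+27 has discriminant -83 < 0 and is irreducible over ℤ.

(2z-5)(3z+2)(z-4)(z²+5z+27)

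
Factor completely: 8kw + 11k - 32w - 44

Group as (8kw + 11k) + (-32w - 44) = k(8w + 11) - 4(8w + 11).
Both groups share the factor (8w + 11).

(8w + 11)(k - 4)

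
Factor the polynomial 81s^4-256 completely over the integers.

(3s+4)(3s-4)(9s^2+16)

Write as (9s^2)² − (16)², then factor 9s^2-16 once more.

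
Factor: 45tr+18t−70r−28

(5r+2)(9t−14)

Group as (45tr+18t) + (−70r−28) = 9t(5r+2) − 14(5r+2).
Both groups share the factor (5r+2).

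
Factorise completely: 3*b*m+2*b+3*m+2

Group as (3*b*m+2*b) + (3*m+2) = b*(3*m+2) + (3*m+2).
Both groups share the factor (3*m+2).

(3*m+2)*(b+1)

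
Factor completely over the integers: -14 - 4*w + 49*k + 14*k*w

(2*w + 7)*(7*k - 2)

Group as (14*k*w + 49*k) + (-4*w - 14) = 7*k*(2*w + 7) - 2*(2*w + 7).
Both groups share the factor (2*w + 7).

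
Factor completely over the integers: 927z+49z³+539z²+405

Testing divisors of the constant over divisors of the leading coefficient, z = -9 is a root, so (z+9) divides it; the quotient is 49z²+98z+45.
The remaining quadratic factors as (7z+9)(7z+5).

(7z+5)(7z+9)(z+9)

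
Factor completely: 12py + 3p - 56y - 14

(3p - 14)(4y + 1)

Group as (12py + 3p) + (-56y - 14) = 3p(4y + 1) - 14(4y + 1).
Both groups share the factor (4y + 1).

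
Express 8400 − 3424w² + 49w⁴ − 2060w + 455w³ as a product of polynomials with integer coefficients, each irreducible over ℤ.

Among the possible rational roots, w = 5 is a root, giving the factor (w − 5) and quotient 49w³ + 700w² + 76w − 1680.
Then w = −14 is a root, so (w + 14) is a factor; dividing leaves 49w² + 14w − 120.
The remaining quadratic factors as (7w − 10)(7w + 12).

(7w + 12)(7w − 10)(w + 14)(w − 5)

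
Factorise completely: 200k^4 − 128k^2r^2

Factor out 8k^2, leaving 25k^2 − 16r^2, which is a difference of two squares.

8k^2(5k + 4r)(5k − 4r)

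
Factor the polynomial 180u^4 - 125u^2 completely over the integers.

Every term has a factor of 5u^2. Then 36u^2 - 25 = (6u)² − (5)².

5u^2(6u + 5)(6u - 5)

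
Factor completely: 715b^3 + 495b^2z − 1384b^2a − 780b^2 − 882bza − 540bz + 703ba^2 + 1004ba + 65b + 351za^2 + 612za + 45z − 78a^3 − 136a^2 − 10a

(11b − 13a − 1)(13b + 9z − 2a)(5b − 3a − 5)

Group: 5b(143b^2 + 99bz − 191ba − 13b − 117za − 9z + 26a^2 + 2a) + (−3a − 5)(143b^2 + 99bz − 191ba − 13b − 117za − 9z + 26a^2 + 2a); both groups contain (143b^2 + 99bz − 191ba − 13b − 117za − 9z + 26a^2 + 2a), so (5b − 3a − 5) is a factor with cofactor 143b^2 + 99bz − 191ba − 13b − 117za − 9z + 26a^2 + 2a.
The cofactor groups again: 143b^2 + 99bz − 191ba − 13b − 117za − 9z + 26a^2 + 2a = 11b(13b + 9z − 2a) + (−13a − 1)(13b + 9z − 2a); both groups contain (13b + 9z − 2a), giving (11b − 13a − 1)(13b + 9z − 2a).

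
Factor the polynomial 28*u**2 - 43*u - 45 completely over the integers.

(4*u - 9)*(7*u + 5)

Need a pair with product 28·(-45) = -1260 and sum -43: that's 20 and -63.
Split the middle term: 28*u**2 + 20*u - 63*u - 45 = 4*u*(7*u + 5) - 9*(7*u + 5).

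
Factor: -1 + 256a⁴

(4a + 1)(4a - 1)(16a² + 1)

Write as (16a²)² − (1)², then factor 16a² - 1 once more.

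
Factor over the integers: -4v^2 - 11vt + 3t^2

Group: -v(4v - t) - 3t(4v - t); both groups contain (4v - t).

-(4v - t)(v + 3t)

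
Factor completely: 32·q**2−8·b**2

Factor out 8, leaving 4·q**2−b**2, which is a difference of two squares.

8·(2·q−b)·(2·q+b)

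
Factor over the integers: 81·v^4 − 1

(3·v + 1)·(3·v − 1)·(9·v^2 + 1)

(3·v)⁴ − (1)⁴ = ((3·v)² − (1)²)((3·v)² + (1)²); the first factor splits again, the second (9·v^2 + 1) is irreducible.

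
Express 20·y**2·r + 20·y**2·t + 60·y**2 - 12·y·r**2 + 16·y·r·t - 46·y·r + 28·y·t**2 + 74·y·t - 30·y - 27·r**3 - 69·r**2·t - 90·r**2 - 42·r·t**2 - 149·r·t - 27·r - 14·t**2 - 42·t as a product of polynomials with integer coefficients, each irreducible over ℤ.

(2·y - 3·r - 1)·(10·y + 9·r + 14·t)·(r + t + 3)

Group: r·(20·y**2 - 12·y·r + 28·y·t - 10·y - 27·r**2 - 42·r·t - 9·r - 14·t) + (t + 3)·(20·y**2 - 12·y·r + 28·y·t - 10·y - 27·r**2 - 42·r·t - 9·r - 14·t); both groups contain (20·y**2 - 12·y·r + 28·y·t - 10·y - 27·r**2 - 42·r·t - 9·r - 14·t), so (r + t + 3) is a factor with cofactor 20·y**2 - 12·y·r + 28·y·t - 10·y - 27·r**2 - 42·r·t - 9·r - 14·t.
The cofactor groups again: 20·y**2 - 12·y·r + 28·y·t - 10·y - 27·r**2 - 42·r·t - 9·r - 14·t = 10·y·(2·y - 3·r - 1) + (9·r + 14·t)·(2·y - 3·r - 1); both groups contain (2·y - 3·r - 1), giving (10·y + 9·r + 14·t)·(2·y - 3·r - 1).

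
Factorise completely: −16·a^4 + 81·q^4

Difference of squares twice: with A = 3·q and B = 2·a, A⁴ − B⁴ = (A² − B²)(A² + B²), and A² − B² factors again.

(3·q − 2·a)·(3·q + 2·a)·(9·q^2 + 4·a^2)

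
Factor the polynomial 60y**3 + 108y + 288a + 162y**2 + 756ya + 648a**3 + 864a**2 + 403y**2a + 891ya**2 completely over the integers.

Group: 3y(20y**2 + 81ya + 54y + 81a**2 + 108a + 36) + 8a(20y**2 + 81ya + 54y + 81a**2 + 108a + 36); both groups contain (20y**2 + 81ya + 54y + 81a**2 + 108a + 36), so (3y + 8a) is a factor with cofactor 20y**2 + 81ya + 54y + 81a**2 + 108a + 36.
The cofactor groups again: 20y**2 + 81ya + 54y + 81a**2 + 108a + 36 = 4y(5y + 9a + 6) + (9a + 6)(5y + 9a + 6); both groups contain (5y + 9a + 6), giving (4y + 9a + 6)(5y + 9a + 6).

(3y + 8a)(4y + 9a + 6)(5y + 9a + 6)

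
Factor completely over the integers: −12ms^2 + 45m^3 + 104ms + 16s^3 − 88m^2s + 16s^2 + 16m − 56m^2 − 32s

Group: m(45m^2 + 2ms − 56m − 8s^2 − 8s + 16) − 2s(45m^2 + 2ms − 56m − 8s^2 − 8s + 16); both groups contain (45m^2 + 2ms − 56m − 8s^2 − 8s + 16), so (m − 2s) is a factor with cofactor 45m^2 + 2ms − 56m − 8s^2 − 8s + 16.
The cofactor groups again: 45m^2 + 2ms − 56m − 8s^2 − 8s + 16 = 5m(9m + 4s − 4) + (−2s − 4)(9m + 4s − 4); both groups contain (9m + 4s − 4), giving (5m − 2s − 4)(9m + 4s − 4).

(5m − 2s − 4)(9m + 4s − 4)(m − 2s)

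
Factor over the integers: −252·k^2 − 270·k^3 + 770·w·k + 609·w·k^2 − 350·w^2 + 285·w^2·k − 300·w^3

Group: 12·w·(−25·w^2 + 55·w·k − 18·k^2) + (15·k + 14)·(−25·w^2 + 55·w·k − 18·k^2); both groups contain (−25·w^2 + 55·w·k − 18·k^2), so (12·w + 15·k + 14) is a factor with cofactor −25·w^2 + 55·w·k − 18·k^2.
The cofactor groups again: −25·w^2 + 55·w·k − 18·k^2 = −5·w·(5·w − 9·k) + 2·k·(5·w − 9·k); both groups contain (5·w − 9·k), giving −(5·w − 2·k)·(5·w − 9·k).

−(5·w − 2·k)·(5·w − 9·k)·(12·w + 15·k + 14)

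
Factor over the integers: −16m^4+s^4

(s−2m)(s+2m)(s^2+4m^2)

Write as (s^2)² − (4m^2)², then factor s^2−4m^2 once more.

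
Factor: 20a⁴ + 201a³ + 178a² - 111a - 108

Among the possible rational roots, a = -4/5 is a root, so (5a + 4) divides it; the quotient is 4a³ + 37a² + 6a - 27.
Then a = -9 is a root, so (a + 9) divides it; the quotient is 4a² + a - 3.
The remaining quadratic factors as (4a - 3)(a + 1).

(4a - 3)(5a + 4)(a + 1)(a + 9)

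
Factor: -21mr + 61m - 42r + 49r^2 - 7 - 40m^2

-(5m + 7r - 7)(8m - 7r - 1)

Group: -5m(8m - 7r - 1) + (-7r + 7)(8m - 7r - 1); both groups contain (8m - 7r - 1).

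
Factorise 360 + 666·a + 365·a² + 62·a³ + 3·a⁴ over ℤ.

(3·a + 5)·(a + 1)·(a + 12)·(a + 6)

Trying the rational-root candidates, a = -6 is a root, giving the factor (a + 6) and quotient 3·a³ + 44·a² + 101·a + 60.
Continuing, a = -12 is a root, giving the factor (a + 12) and quotient 3·a² + 8·a + 5.
The remaining quadratic factors as (a + 1)(3·a + 5).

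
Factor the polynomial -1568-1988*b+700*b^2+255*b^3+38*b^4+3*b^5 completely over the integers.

(3*b+2)*(b+7)*(b-2)*(b^2+7*b+56)

Testing divisors of the constant over divisors of the leading coefficient, b = -7 is a root, so (b+7) is a factor; dividing leaves 3*b^4+17*b^3+136*b^2-252*b-224.
Next, b = 2 is a root, so (b-2) is a factor; dividing leaves 3*b^3+23*b^2+182*b+112.
Next, b = -2/3 is a root, so (3*b+2) divides it; the quotient is b^2+7*b+56.
The quadratic b^2+7*b+56 has discriminant -175 < 0 and is irreducible over ℤ.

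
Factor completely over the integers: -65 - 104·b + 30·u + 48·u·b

(6·u - 13)·(8·b + 5)

Group as (48·u·b + 30·u) + (-104·b - 65) = 6·u·(8·b + 5) - 13·(8·b + 5).
Both groups share the factor (8·b + 5).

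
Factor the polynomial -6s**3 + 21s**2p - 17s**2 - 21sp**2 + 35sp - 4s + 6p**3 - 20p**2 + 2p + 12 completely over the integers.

Group: 3s(-2s**2 + 5sp - 7s - 2p**2 + 8p - 6) + (-3p - 2)(-2s**2 + 5sp - 7s - 2p**2 + 8p - 6); both groups contain (-2s**2 + 5sp - 7s - 2p**2 + 8p - 6), so (3s - 3p - 2) is a factor with cofactor -2s**2 + 5sp - 7s - 2p**2 + 8p - 6.
The cofactor groups again: -2s**2 + 5sp - 7s - 2p**2 + 8p - 6 = -2s(s - 2p + 2) + (p - 3)(s - 2p + 2); both groups contain (s - 2p + 2), giving -(2s - p + 3)(s - 2p + 2).

-(s - 2p + 2)(3s - 3p - 2)(2s - p + 3)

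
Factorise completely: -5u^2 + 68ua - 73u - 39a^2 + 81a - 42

-(u - 13a + 14)(5u - 3a + 3)

Group: -u(5u - 3a + 3) + (13a - 14)(5u - 3a + 3); both groups contain (5u - 3a + 3).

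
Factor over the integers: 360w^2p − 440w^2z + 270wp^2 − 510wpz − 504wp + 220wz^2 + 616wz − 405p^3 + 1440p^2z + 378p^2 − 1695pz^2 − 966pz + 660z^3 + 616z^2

(4w − 3p + 4z)(10w + 15p − 15z − 14)(9p − 11z)

Group: 4w(90wp − 110wz + 135p^2 − 300pz − 126p + 165z^2 + 154z) + (−3p + 4z)(90wp − 110wz + 135p^2 − 300pz − 126p + 165z^2 + 154z); both groups contain (90wp − 110wz + 135p^2 − 300pz − 126p + 165z^2 + 154z), so (4w − 3p + 4z) is a factor with cofactor 90wp − 110wz + 135p^2 − 300pz − 126p + 165z^2 + 154z.
The cofactor groups again: 90wp − 110wz + 135p^2 − 300pz − 126p + 165z^2 + 154z = 10w(9p − 11z) + (15p − 15z − 14)(9p − 11z); both groups contain (9p − 11z), giving (10w + 15p − 15z − 14)(9p − 11z).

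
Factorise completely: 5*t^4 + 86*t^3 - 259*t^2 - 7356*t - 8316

Trying the rational-root candidates, t = 9 is a root, giving the factor (t - 9) and quotient 5*t^3 + 131*t^2 + 920*t + 924.
Then t = -6/5 is a root, so (5*t + 6) divides it; the quotient is t^2 + 25*t + 154.
The remaining quadratic factors as (t + 11)(t + 14).

(5*t + 6)*(t + 11)*(t + 14)*(t - 9)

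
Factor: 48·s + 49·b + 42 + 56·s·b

Group as (56·s·b + 48·s) + (49·b + 42) = 8·s·(7·b + 6) + 7·(7·b + 6).
Both groups share the factor (7·b + 6).

(7·b + 6)·(8·s + 7)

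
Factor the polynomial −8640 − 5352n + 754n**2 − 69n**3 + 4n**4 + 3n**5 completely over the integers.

(3n + 4)(n + 9)(n − 6)(n**2 − 3n + 40)

Testing divisors of the constant over divisors of the leading coefficient, n = 6 is a root, so (n − 6) divides it; the quotient is 3n**4 + 22n**3 + 63n**2 + 1132n + 1440.
Then n = −9 is a root, giving the factor (n + 9) and quotient 3n**3 − 5n**2 + 108n + 160.
Next, n = −4/3 is a root, giving the factor (3n + 4) and quotient n**2 − 3n + 40.
The quadratic n**2 − 3n + 40 has discriminant −151 < 0 and is irreducible over ℤ.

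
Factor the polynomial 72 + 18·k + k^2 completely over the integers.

Two integers with product 72 and sum 18 are 12 and 6.

(k + 12)·(k + 6)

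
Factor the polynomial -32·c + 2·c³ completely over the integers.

Factor out 2·c, leaving c² - 16, which is a difference of two squares.

2·c·(c + 4)·(c - 4)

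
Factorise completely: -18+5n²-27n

(5n+3)(n-6)

Need a pair with product 5·(-18) = -90 and sum -27: that's 3 and -30.
Split the middle term: 5n²+3n - 30n-18 = n(5n+3) - 6(5n+3).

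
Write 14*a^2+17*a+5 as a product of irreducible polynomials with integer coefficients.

(2*a+1)*(7*a+5)

Need a pair with product 14·5 = 70 and sum 17: that's 7 and 10.
Split the middle term: 14*a^2+7*a + 10*a+5 = 7*a*(2*a+1) + 5*(2*a+1).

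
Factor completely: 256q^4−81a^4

Difference of squares twice: with A = 4q and B = 3a, A⁴ − B⁴ = (A² − B²)(A² + B²), and A² − B² factors again.

(4q−3a)(4q+3a)(16q^2+9a^2)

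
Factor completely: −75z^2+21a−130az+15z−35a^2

Group: −7a(5a+15z−3) − 5z(5a+15z−3); both groups contain (5a+15z−3).

−(5a+15z−3)(7a+5z)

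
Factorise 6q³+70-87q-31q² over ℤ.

Trying the rational-root candidates, q = -5/2 is a root, so (2q+5) divides it; the quotient is 3q²-23q+14.
The remaining quadratic factors as (q-7)(3q-2).

(2q+5)(3q-2)(q-7)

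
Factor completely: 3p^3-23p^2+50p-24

(3p-2)(p-3)(p-4)

Among the possible rational roots, p = 3 is a root, giving the factor (p-3) and quotient 3p^2-14p+8.
The remaining quadratic factors as (p-4)(3p-2).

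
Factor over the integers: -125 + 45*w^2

Factor out 5, leaving 9*w^2 - 25, which is a difference of two squares.

5*(3*w + 5)*(3*w - 5)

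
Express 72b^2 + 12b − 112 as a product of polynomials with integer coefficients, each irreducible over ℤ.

Pull out the common factor 4, then factor the remaining trinomial.

4(3b + 4)(6b − 7)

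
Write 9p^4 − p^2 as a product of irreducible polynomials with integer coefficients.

p^2(3p + 1)(3p − 1)

Every term has a factor of p^2; factoring it out leaves 9p^2 − 1.
Recognize a difference of squares with the parts 3p and 1.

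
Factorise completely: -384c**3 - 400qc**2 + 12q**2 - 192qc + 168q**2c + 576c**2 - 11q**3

Group: q(-11q**2 + 124qc + 12q + 96c**2 - 144c) - 4c(-11q**2 + 124qc + 12q + 96c**2 - 144c); both groups contain (-11q**2 + 124qc + 12q + 96c**2 - 144c), so (q - 4c) is a factor with cofactor -11q**2 + 124qc + 12q + 96c**2 - 144c.
The cofactor groups again: -11q**2 + 124qc + 12q + 96c**2 - 144c = -11q(q - 12c) + (-8c + 12)(q - 12c); both groups contain (q - 12c), giving -(11q + 8c - 12)(q - 12c).

-(q - 12c)(q - 4c)(11q + 8c - 12)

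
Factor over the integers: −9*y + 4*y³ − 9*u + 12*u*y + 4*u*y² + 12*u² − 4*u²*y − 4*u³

Group: 2*u*(−2*u² + 3*u + 2*y² + 3*y) + (2*y − 3)*(−2*u² + 3*u + 2*y² + 3*y); both groups contain (−2*u² + 3*u + 2*y² + 3*y), so (2*u + 2*y − 3) is a factor with cofactor −2*u² + 3*u + 2*y² + 3*y.
The cofactor groups again: −2*u² + 3*u + 2*y² + 3*y = −2*u*(u + y) + (2*y + 3)*(u + y); both groups contain (u + y), giving −(2*u − 2*y − 3)*(u + y).

−(2*u + 2*y − 3)*(2*u − 2*y − 3)*(u + y)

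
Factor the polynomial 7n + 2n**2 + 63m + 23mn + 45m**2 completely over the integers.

(5m + 2n + 7)(9m + n)

Group: 9m(5m + 2n + 7) + n(5m + 2n + 7); both groups contain (5m + 2n + 7).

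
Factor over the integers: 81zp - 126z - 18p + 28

(9p - 14)(9z - 2)

Group as (81zp - 126z) + (-18p + 28) = 9z(9p - 14) - 2(9p - 14).
Both groups share the factor (9p - 14).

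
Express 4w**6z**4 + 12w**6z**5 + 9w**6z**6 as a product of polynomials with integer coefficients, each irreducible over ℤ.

w**6z**4(3z + 2)**2

Every term has a factor of w**6z**4; factoring it out leaves 9z**2 + 12z + 4.
Recognize a perfect-square trinomial with the parts 2 and 3z.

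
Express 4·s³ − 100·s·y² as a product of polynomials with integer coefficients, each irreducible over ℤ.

Pull out the common factor 4·s; s² − 25·y² is a difference of squares.

4·s·(s + 5·y)·(s − 5·y)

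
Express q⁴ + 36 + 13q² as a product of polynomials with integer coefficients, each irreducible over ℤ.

Substitute u = q² to get a quadratic in u, then factor.
q² + 9 is irreducible over ℤ (sum of squares).
q² + 4 is irreducible over ℤ (sum of squares).

(q² + 4)(q² + 9)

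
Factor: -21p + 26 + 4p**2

Need a pair with product 4·26 = 104 and sum -21: that's -13 and -8.
Split the middle term: 4p**2 - 13p - 8p + 26 = p(4p - 13) - 2(4p - 13).

(4p - 13)(p - 2)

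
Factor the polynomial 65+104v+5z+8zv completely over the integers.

(8v+5)(z+13)

Group as (8zv+5z) + (104v+65) = z(8v+5) + 13(8v+5).
Both groups share the factor (8v+5).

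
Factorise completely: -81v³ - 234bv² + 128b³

(2b - 3v)(8b + 3v)(8b + 9v)

Group: 8b(16b² - 18bv - 9v²) + 9v(16b² - 18bv - 9v²); both groups contain (16b² - 18bv - 9v²), so (8b + 9v) is a factor with cofactor 16b² - 18bv - 9v².
The cofactor groups again: 16b² - 18bv - 9v² = 8b(2b - 3v) + 3v(2b - 3v); both groups contain (2b - 3v), giving (8b + 3v)(2b - 3v).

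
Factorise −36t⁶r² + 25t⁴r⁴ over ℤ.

Pull out the common factor t⁴r², leaving −36t² + 25r².
Recognize a difference of squares with the parts 5r and 6t.

−r²t⁴(6t − 5r)(6t + 5r)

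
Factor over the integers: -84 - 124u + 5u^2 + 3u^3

(3u + 2)(u + 7)(u - 6)

By the rational root theorem, u = -7 is a root, so (u + 7) divides it; the quotient is 3u^2 - 16u - 12.
The remaining quadratic factors as (u - 6)(3u + 2).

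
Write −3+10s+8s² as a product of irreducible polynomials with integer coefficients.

Need a pair with product 8·(−3) = −24 and sum 10: that's −2 and 12.
Split the middle term: 8s²−2s + 12s−3 = 2s(4s−1) + 3(4s−1).

(2s+3)(4s−1)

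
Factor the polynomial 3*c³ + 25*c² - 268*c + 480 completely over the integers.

Trying the rational-root candidates, c = 8/3 is a root, so (3*c - 8) is a factor; dividing leaves c² + 11*c - 60.
The remaining quadratic factors as (c + 15)(c - 4).

(3*c - 8)*(c + 15)*(c - 4)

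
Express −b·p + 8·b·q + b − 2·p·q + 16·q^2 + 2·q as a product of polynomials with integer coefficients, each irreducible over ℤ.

Group: −b·(p − 8·q − 1) − 2·q·(p − 8·q − 1); both groups contain (p − 8·q − 1).

−(b + 2·q)·(p − 8·q − 1)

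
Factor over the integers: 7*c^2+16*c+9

Need a pair with product 7·9 = 63 and sum 16: that's 9 and 7.
Split the middle term: 7*c^2+9*c + 7*c+9 = c*(7*c+9) + (7*c+9).

(7*c+9)*(c+1)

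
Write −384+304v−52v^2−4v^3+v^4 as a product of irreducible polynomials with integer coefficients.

By the rational root theorem, v = 4 is a root, so (v−4) divides it; the quotient is v^3−52v+96.
Then v = −8 is a root, giving the factor (v+8) and quotient v^2−8v+12.
The remaining quadratic factors as (v−2)(v−6).

(v+8)(v−2)(v−4)(v−6)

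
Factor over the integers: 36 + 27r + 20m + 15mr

(3r + 4)(5m + 9)

Group as (15mr + 20m) + (27r + 36) = 5m(3r + 4) + 9(3r + 4).
Both groups share the factor (3r + 4).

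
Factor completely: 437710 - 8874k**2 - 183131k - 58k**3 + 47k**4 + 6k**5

(6k - 13)(k + 14)(k - 13)(k**2 + 9k + 185)

By the rational root theorem, k = 13/6 is a root, so (6k - 13) divides it; the quotient is k**4 + 10k**3 + 12k**2 - 1453k - 33670.
Continuing, k = 13 is a root, giving the factor (k - 13) and quotient k**3 + 23k**2 + 311k + 2590.
Next, k = -14 is a root, so (k + 14) is a factor; dividing leaves k**2 + 9k + 185.
The quadratic k**2 + 9k + 185 has discriminant -659 < 0 and is irreducible over ℤ.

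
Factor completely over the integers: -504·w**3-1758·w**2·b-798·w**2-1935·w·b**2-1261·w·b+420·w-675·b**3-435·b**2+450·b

-(14·w+15·b)·(3·w+5·b+6)·(12·w+9·b-5)

Group: 14·w·(-36·w**2-87·w·b-57·w-45·b**2-29·b+30) + 15·b·(-36·w**2-87·w·b-57·w-45·b**2-29·b+30); both groups contain (-36·w**2-87·w·b-57·w-45·b**2-29·b+30), so (14·w+15·b) is a factor with cofactor -36·w**2-87·w·b-57·w-45·b**2-29·b+30.
The cofactor groups again: -36·w**2-87·w·b-57·w-45·b**2-29·b+30 = -12·w·(3·w+5·b+6) + (-9·b+5)·(3·w+5·b+6); both groups contain (3·w+5·b+6), giving -(12·w+9·b-5)·(3·w+5·b+6).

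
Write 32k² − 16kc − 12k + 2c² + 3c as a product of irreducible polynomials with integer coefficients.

(8k − 2c − 3)(4k − c)

Group: 8k(4k − c) + (−2c − 3)(4k − c); both groups contain (4k − c).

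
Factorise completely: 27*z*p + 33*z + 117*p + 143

(3*z + 13)*(9*p + 11)

Group as (27*z*p + 33*z) + (117*p + 143) = 3*z*(9*p + 11) + 13*(9*p + 11).
Both groups share the factor (9*p + 11).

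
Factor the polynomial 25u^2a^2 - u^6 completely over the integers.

Every term has a factor of u^2; factoring it out leaves -u^4 + 25a^2.
Recognize a difference of squares with the parts 5a and u^2.

-u^2(u^2 - 5a)(u^2 + 5a)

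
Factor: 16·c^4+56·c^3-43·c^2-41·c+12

(4·c+3)·(4·c-1)·(c+4)·(c-1)

Among the possible rational roots, c = 1/4 is a root, so (4·c-1) is a factor; dividing leaves 4·c^3+15·c^2-7·c-12.
Then c = 1 is a root, giving the factor (c-1) and quotient 4·c^2+19·c+12.
The remaining quadratic factors as (c+4)(4·c+3).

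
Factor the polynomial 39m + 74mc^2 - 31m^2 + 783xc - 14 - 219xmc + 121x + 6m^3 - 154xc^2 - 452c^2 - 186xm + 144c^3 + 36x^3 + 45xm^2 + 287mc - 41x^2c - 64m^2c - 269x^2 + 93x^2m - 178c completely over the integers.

Group: 4x(9x^2 + 21xm + 10xc - 65x + 6m^2 - 10mc - 25m - 16c^2 + 52c + 14) + (m - 9c - 1)(9x^2 + 21xm + 10xc - 65x + 6m^2 - 10mc - 25m - 16c^2 + 52c + 14); both groups contain (9x^2 + 21xm + 10xc - 65x + 6m^2 - 10mc - 25m - 16c^2 + 52c + 14), so (4x + m - 9c - 1) is a factor with cofactor 9x^2 + 21xm + 10xc - 65x + 6m^2 - 10mc - 25m - 16c^2 + 52c + 14.
The cofactor groups again: 9x^2 + 21xm + 10xc - 65x + 6m^2 - 10mc - 25m - 16c^2 + 52c + 14 = 9x(x + 2m + 2c - 7) + (3m - 8c - 2)(x + 2m + 2c - 7); both groups contain (x + 2m + 2c - 7), giving (9x + 3m - 8c - 2)(x + 2m + 2c - 7).

(9x + 3m - 8c - 2)(4x + m - 9c - 1)(x + 2m + 2c - 7)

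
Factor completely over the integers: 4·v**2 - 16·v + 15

Need a pair with product 4·15 = 60 and sum -16: that's -10 and -6.
Split the middle term: 4·v**2 - 10·v - 6·v + 15 = 2·v·(2·v - 5) - 3·(2·v - 5).

(2·v - 3)·(2·v - 5)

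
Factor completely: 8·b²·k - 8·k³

8·k·(b + k)·(b - k)

Factor out 8·k, leaving b² - k², which is a difference of two squares.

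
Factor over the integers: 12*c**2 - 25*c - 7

Need a pair with product 12·(-7) = -84 and sum -25: that's -28 and 3.
Split the middle term: 12*c**2 - 28*c + 3*c - 7 = 4*c*(3*c - 7) + (3*c - 7).

(3*c - 7)*(4*c + 1)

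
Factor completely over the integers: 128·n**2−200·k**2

Factor out 8, leaving 16·n**2−25·k**2, which is a difference of two squares.

8·(4·n−5·k)·(4·n+5·k)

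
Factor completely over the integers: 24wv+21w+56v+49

Group as (24wv+21w) + (56v+49) = 3w(8v+7) + 7(8v+7).
Both groups share the factor (8v+7).

(3w+7)(8v+7)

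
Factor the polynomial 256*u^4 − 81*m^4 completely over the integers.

(4*u)⁴ − (3*m)⁴ = ((4*u)² − (3*m)²)((4*u)² + (3*m)²); the first factor splits again, the second (16*u^2 + 9*m^2) is irreducible.

(4*u − 3*m)*(4*u + 3*m)*(16*u^2 + 9*m^2)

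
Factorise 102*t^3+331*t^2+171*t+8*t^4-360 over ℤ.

Among the possible rational roots, t = -3 is a root, so (t+3) is a factor; dividing leaves 8*t^3+78*t^2+97*t-120.
Then t = 3/4 is a root, so (4*t-3) divides it; the quotient is 2*t^2+21*t+40.
The remaining quadratic factors as (t+8)(2*t+5).

(2*t+5)*(4*t-3)*(t+3)*(t+8)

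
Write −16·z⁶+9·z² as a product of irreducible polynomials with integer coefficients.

Every term has a factor of z²; factoring it out leaves −16·z⁴+9.
Recognize a difference of squares with the parts 3 and 4·z².

−z²·(4·z²+3)·(4·z²−3)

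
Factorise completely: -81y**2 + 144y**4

Pull out the common factor 9y**2; 16y**2 - 9 is a difference of squares.

9y**2(4y + 3)(4y - 3)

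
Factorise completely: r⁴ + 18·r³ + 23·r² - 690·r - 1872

(r + 13)·(r + 3)·(r + 8)·(r - 6)

Testing divisors of the constant over divisors of the leading coefficient, r = -8 is a root, so (r + 8) is a factor; dividing leaves r³ + 10·r² - 57·r - 234.
Continuing, r = -3 is a root, so (r + 3) is a factor; dividing leaves r² + 7·r - 78.
The remaining quadratic factors as (r + 13)(r - 6).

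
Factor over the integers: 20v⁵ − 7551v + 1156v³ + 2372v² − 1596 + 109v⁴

Trying the rational-root candidates, v = −4 is a root, so (v + 4) is a factor; dividing leaves 20v⁴ + 29v³ + 1040v² − 1788v − 399.
Next, v = −1/5 is a root, so (5v + 1) divides it; the quotient is 4v³ + 5v² + 207v − 399.
Next, v = 7/4 is a root, so (4v − 7) divides it; the quotient is v² + 3v + 57.
The quadratic v² + 3v + 57 has discriminant −219 < 0 and is irreducible over ℤ.

(4v − 7)(5v + 1)(v + 4)(v² + 3v + 57)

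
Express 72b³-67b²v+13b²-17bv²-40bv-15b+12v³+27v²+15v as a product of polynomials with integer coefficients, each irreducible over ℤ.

(8b-3v-3)(9b+4v+5)(b-v)

Group: 8b(9b²-5bv+5b-4v²-5v) + (-3v-3)(9b²-5bv+5b-4v²-5v); both groups contain (9b²-5bv+5b-4v²-5v), so (8b-3v-3) is a factor with cofactor 9b²-5bv+5b-4v²-5v.
The cofactor groups again: 9b²-5bv+5b-4v²-5v = 9b(b-v) + (4v+5)(b-v); both groups contain (b-v), giving (9b+4v+5)(b-v).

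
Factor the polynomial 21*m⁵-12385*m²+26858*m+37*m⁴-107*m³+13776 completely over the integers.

(3*m-8)*(7*m+3)*(m-7)*(m²+11*m+82)

By the rational root theorem, m = 8/3 is a root, so (3*m-8) divides it; the quotient is 7*m⁴+31*m³+47*m²-4003*m-1722.
Continuing, m = 7 is a root, so (m-7) is a factor; dividing leaves 7*m³+80*m²+607*m+246.
Then m = -3/7 is a root, giving the factor (7*m+3) and quotient m²+11*m+82.
The quadratic m²+11*m+82 has discriminant -207 < 0 and is irreducible over ℤ.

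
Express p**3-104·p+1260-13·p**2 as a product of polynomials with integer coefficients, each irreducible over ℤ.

(p+10)·(p-14)·(p-9)

Testing divisors of the constant over divisors of the leading coefficient, p = -10 is a root, so (p+10) divides it; the quotient is p**2-23·p+126.
The remaining quadratic factors as (p-9)(p-14).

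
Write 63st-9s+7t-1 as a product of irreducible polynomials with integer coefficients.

Group as (63st-9s) + (7t-1) = 9s(7t-1) + (7t-1).
Both groups share the factor (7t-1).

(7t-1)(9s+1)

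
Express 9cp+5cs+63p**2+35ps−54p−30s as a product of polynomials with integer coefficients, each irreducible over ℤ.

(9p+5s)(c+7p−6)

Group: c(9p+5s) + (7p−6)(9p+5s); both groups contain (9p+5s).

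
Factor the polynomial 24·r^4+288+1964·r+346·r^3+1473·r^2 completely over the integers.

By the rational root theorem, r = -1/6 is a root, so (6·r+1) is a factor; dividing leaves 4·r^3+57·r^2+236·r+288.
Next, r = -9/4 is a root, so (4·r+9) is a factor; dividing leaves r^2+12·r+32.
The remaining quadratic factors as (r+8)(r+4).

(4·r+9)·(6·r+1)·(r+4)·(r+8)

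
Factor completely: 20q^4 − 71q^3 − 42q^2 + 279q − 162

(4q − 3)(5q − 9)(q + 2)(q − 3)

Testing divisors of the constant over divisors of the leading coefficient, q = 3/4 is a root, so (4q − 3) divides it; the quotient is 5q^3 − 14q^2 − 21q + 54.
Then q = −2 is a root, so (q + 2) divides it; the quotient is 5q^2 − 24q + 27.
The remaining quadratic factors as (q − 3)(5q − 9).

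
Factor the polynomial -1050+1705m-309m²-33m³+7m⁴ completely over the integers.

By the rational root theorem, m = -7 is a root, so (m+7) divides it; the quotient is 7m³-82m²+265m-150.
Continuing, m = 6 is a root, so (m-6) divides it; the quotient is 7m²-40m+25.
The remaining quadratic factors as (7m-5)(m-5).

(7m-5)(m+7)(m-5)(m-6)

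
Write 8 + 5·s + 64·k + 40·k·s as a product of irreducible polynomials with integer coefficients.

(5·s + 8)·(8·k + 1)

Group as (40·k·s + 64·k) + (5·s + 8) = 8·k·(5·s + 8) + (5·s + 8).
Both groups share the factor (5·s + 8).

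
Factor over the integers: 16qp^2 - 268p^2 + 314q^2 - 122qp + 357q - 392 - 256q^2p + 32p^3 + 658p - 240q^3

-(6q - 2p + 7)(5q + 2p - 8)(8q + 8p - 7)

Group: 5q(-48q^2 - 32qp - 14q + 16p^2 - 70p + 49) + (2p - 8)(-48q^2 - 32qp - 14q + 16p^2 - 70p + 49); both groups contain (-48q^2 - 32qp - 14q + 16p^2 - 70p + 49), so (5q + 2p - 8) is a factor with cofactor -48q^2 - 32qp - 14q + 16p^2 - 70p + 49.
The cofactor groups again: -48q^2 - 32qp - 14q + 16p^2 - 70p + 49 = -6q(8q + 8p - 7) + (2p - 7)(8q + 8p - 7); both groups contain (8q + 8p - 7), giving -(6q - 2p + 7)(8q + 8p - 7).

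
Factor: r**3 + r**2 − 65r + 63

(r + 9)(r − 1)(r − 7)

Among the possible rational roots, r = 7 is a root, so (r − 7) is a factor; dividing leaves r**2 + 8r − 9.
The remaining quadratic factors as (r + 9)(r − 1).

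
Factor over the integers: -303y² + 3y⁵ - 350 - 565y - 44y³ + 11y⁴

Trying the rational-root candidates, y = -2 is a root, so (y + 2) divides it; the quotient is 3y⁴ + 5y³ - 54y² - 195y - 175.
Continuing, y = -5/3 is a root, so (3y + 5) is a factor; dividing leaves y³ - 18y - 35.
Continuing, y = 5 is a root, so (y - 5) divides it; the quotient is y² + 5y + 7.
The quadratic y² + 5y + 7 has discriminant -3 < 0 and is irreducible over ℤ.

(3y + 5)(y + 2)(y - 5)(y² + 5y + 7)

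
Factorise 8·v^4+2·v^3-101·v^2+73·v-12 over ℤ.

(2·v-1)·(4·v-1)·(v+4)·(v-3)

Trying the rational-root candidates, v = 1/4 is a root, giving the factor (4·v-1) and quotient 2·v^3+v^2-25·v+12.
Next, v = 3 is a root, so (v-3) divides it; the quotient is 2·v^2+7·v-4.
The remaining quadratic factors as (v+4)(2·v-1).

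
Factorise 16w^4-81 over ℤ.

Difference of squares twice: with A = 2w and B = 3, A⁴ − B⁴ = (A² − B²)(A² + B²), and A² − B² factors again.

(2w+3)(2w-3)(4w^2+9)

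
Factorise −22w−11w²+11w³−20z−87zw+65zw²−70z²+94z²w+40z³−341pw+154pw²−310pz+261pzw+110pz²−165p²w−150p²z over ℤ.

Group: 10z(−15p²+11pz+14pw−31p+4z²+5zw−7z+w²−w−2) + 11w(−15p²+11pz+14pw−31p+4z²+5zw−7z+w²−w−2); both groups contain (−15p²+11pz+14pw−31p+4z²+5zw−7z+w²−w−2), so (10z+11w) is a factor with cofactor −15p²+11pz+14pw−31p+4z²+5zw−7z+w²−w−2.
The cofactor groups again: −15p²+11pz+14pw−31p+4z²+5zw−7z+w²−w−2 = −p(15p+4z+w+1) + (z+w−2)(15p+4z+w+1); both groups contain (15p+4z+w+1), giving −(p−z−w+2)(15p+4z+w+1).

−(10z+11w)(15p+4z+w+1)(p−z−w+2)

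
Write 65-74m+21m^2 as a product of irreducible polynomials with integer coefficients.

(3m-5)(7m-13)

Need a pair with product 21·65 = 1365 and sum -74: that's -39 and -35.
Split the middle term: 21m^2-39m - 35m+65 = 3m(7m-13) - 5(7m-13).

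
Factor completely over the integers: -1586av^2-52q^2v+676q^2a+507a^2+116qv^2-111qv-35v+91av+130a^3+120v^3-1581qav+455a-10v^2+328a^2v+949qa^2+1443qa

Group: 4q(169qa-13qv+26a^2+128av+65a-10v^2-5v) + (5a-12v+7)(169qa-13qv+26a^2+128av+65a-10v^2-5v); both groups contain (169qa-13qv+26a^2+128av+65a-10v^2-5v), so (4q+5a-12v+7) is a factor with cofactor 169qa-13qv+26a^2+128av+65a-10v^2-5v.
The cofactor groups again: 169qa-13qv+26a^2+128av+65a-10v^2-5v = 13a(13q+2a+10v+5) - v(13q+2a+10v+5); both groups contain (13q+2a+10v+5), giving (13a-v)(13q+2a+10v+5).

(13a-v)(13q+2a+10v+5)(4q+5a-12v+7)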